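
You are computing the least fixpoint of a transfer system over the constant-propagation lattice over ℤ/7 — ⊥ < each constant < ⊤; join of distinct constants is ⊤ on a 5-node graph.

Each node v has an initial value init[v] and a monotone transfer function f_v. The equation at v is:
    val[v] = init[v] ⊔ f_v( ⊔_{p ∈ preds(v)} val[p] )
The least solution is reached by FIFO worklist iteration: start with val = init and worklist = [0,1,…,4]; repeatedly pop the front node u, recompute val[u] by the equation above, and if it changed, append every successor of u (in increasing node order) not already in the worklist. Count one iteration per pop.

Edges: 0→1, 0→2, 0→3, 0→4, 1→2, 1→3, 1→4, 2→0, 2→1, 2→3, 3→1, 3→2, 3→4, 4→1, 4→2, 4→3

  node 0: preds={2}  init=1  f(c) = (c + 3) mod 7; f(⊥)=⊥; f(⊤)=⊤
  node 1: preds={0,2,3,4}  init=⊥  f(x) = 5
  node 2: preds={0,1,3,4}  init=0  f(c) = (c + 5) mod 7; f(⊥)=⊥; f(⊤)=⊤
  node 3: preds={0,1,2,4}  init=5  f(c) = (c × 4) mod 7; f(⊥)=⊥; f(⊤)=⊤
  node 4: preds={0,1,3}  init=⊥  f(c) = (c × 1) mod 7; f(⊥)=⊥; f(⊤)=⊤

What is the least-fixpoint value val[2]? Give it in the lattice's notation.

Iteration log — 9 steps:
  step 1. node 0  ⊔preds=0  new=⊤  old=1  +wl: 
  step 2. node 1  ⊔preds=⊤  new=5  old=⊥  +wl: 
  step 3. node 2  ⊔preds=⊤  new=⊤  old=0  +wl: 0,1
  step 4. node 3  ⊔preds=⊤  new=⊤  old=5  +wl: 2
  step 5. node 4  ⊔preds=⊤  new=⊤  old=⊥  +wl: 3
  step 6. node 0  ⊔preds=⊤  new=⊤  stable
  step 7. node 1  ⊔preds=⊤  new=5  stable
  step 8. node 2  ⊔preds=⊤  new=⊤  stable
  step 9. node 3  ⊔preds=⊤  new=⊤  stable

Least fixpoint reached:
  node 0: ⊤
  node 1: 5
  node 2: ⊤
  node 3: ⊤
  node 4: ⊤

⊤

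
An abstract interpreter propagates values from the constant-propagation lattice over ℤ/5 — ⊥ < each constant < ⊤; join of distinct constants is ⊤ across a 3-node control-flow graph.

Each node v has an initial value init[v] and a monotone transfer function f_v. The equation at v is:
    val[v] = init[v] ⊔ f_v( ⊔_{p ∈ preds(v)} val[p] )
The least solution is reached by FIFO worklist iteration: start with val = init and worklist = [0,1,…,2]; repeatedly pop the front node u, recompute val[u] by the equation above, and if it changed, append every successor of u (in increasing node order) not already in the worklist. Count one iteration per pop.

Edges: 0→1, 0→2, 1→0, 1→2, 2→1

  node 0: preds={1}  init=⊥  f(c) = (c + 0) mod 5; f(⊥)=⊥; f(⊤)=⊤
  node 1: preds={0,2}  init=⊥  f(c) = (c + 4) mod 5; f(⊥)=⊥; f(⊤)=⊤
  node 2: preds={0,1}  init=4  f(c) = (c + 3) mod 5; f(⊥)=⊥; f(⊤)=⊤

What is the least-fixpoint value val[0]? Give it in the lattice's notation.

⊤

Iteration log — 9 steps:
  step 1. node 0  ⊔preds=⊥  new=⊥  stable
  step 2. node 1  ⊔preds=4  new=3  old=⊥  +wl: 0
  step 3. node 2  ⊔preds=3  new=⊤  old=4  +wl: 1
  step 4. node 0  ⊔preds=3  new=3  old=⊥  +wl: 2
  step 5. node 1  ⊔preds=⊤  new=⊤  old=3  +wl: 0
  step 6. node 2  ⊔preds=⊤  new=⊤  stable
  step 7. node 0  ⊔preds=⊤  new=⊤  old=3  +wl: 1,2
  step 8. node 1  ⊔preds=⊤  new=⊤  stable
  step 9. node 2  ⊔preds=⊤  new=⊤  stable

Least fixpoint reached:
  node 0: ⊤
  node 1: ⊤
  node 2: ⊤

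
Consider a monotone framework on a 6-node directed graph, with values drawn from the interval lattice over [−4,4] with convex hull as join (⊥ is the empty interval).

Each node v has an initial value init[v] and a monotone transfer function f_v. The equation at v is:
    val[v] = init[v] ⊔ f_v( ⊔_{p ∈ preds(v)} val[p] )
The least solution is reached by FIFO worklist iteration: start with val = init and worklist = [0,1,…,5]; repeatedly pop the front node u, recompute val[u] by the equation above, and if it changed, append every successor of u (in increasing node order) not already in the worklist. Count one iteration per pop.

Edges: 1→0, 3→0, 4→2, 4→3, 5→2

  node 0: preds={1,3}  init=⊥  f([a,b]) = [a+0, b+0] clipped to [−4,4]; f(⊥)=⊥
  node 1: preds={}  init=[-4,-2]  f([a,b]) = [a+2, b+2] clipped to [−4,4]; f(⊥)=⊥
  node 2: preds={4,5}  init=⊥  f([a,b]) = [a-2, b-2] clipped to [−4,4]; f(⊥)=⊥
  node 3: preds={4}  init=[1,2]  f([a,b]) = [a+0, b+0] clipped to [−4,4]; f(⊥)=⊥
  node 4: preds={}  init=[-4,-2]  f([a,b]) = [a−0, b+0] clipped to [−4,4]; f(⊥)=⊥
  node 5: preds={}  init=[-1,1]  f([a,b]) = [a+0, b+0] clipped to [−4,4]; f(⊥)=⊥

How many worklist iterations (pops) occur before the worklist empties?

7

Iteration log — 7 steps:
  step 1. node 0  ⊔preds=[-4,2]  new=[-4,2]  old=⊥  +wl: 
  step 2. node 1  ⊔preds=⊥  new=[-4,-2]  stable
  step 3. node 2  ⊔preds=[-4,1]  new=[-4,-1]  old=⊥  +wl: 
  step 4. node 3  ⊔preds=[-4,-2]  new=[-4,2]  old=[1,2]  +wl: 0
  step 5. node 4  ⊔preds=⊥  new=[-4,-2]  stable
  step 6. node 5  ⊔preds=⊥  new=[-1,1]  stable
  step 7. node 0  ⊔preds=[-4,2]  new=[-4,2]  stable

Least fixpoint reached:
  node 0: [-4,2]
  node 1: [-4,-2]
  node 2: [-4,-1]
  node 3: [-4,2]
  node 4: [-4,-2]
  node 5: [-1,1]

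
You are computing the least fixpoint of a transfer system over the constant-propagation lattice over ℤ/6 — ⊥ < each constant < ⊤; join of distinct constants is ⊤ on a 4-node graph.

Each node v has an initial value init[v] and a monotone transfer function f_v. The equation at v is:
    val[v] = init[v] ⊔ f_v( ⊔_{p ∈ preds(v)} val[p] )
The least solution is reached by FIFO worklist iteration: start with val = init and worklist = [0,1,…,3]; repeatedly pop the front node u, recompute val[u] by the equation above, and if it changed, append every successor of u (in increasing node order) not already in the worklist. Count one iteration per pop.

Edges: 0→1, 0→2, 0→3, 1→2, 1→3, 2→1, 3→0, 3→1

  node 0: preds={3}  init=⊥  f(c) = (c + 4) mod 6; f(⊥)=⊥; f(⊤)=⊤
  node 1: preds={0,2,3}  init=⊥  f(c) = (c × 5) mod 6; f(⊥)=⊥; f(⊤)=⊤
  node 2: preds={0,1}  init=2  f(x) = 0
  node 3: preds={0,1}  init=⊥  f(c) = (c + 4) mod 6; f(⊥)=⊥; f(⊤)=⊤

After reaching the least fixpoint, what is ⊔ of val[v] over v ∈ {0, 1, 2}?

Trace (13 dequeues):
  [1] u=0 | in ⊥ | out ⊥ | ==
  [2] u=1 | in 2 | out 4 | prev ⊥ | push {}
  [3] u=2 | in 4 | out ⊤ | prev 2 | push {1}
  [4] u=3 | in 4 | out 2 | prev ⊥ | push {0}
  [5] u=1 | in ⊤ | out ⊤ | prev 4 | push {2,3}
  [6] u=0 | in 2 | out 0 | prev ⊥ | push {1}
  [7] u=2 | in ⊤ | out ⊤ | ==
  [8] u=3 | in ⊤ | out ⊤ | prev 2 | push {0}
  [9] u=1 | in ⊤ | out ⊤ | ==
  [10] u=0 | in ⊤ | out ⊤ | prev 0 | push {1,2,3}
  [11] u=1 | in ⊤ | out ⊤ | ==
  [12] u=2 | in ⊤ | out ⊤ | ==
  [13] u=3 | in ⊤ | out ⊤ | ==

Converged values:
  [0] ⊤
  [1] ⊤
  [2] ⊤
  [3] ⊤

⊤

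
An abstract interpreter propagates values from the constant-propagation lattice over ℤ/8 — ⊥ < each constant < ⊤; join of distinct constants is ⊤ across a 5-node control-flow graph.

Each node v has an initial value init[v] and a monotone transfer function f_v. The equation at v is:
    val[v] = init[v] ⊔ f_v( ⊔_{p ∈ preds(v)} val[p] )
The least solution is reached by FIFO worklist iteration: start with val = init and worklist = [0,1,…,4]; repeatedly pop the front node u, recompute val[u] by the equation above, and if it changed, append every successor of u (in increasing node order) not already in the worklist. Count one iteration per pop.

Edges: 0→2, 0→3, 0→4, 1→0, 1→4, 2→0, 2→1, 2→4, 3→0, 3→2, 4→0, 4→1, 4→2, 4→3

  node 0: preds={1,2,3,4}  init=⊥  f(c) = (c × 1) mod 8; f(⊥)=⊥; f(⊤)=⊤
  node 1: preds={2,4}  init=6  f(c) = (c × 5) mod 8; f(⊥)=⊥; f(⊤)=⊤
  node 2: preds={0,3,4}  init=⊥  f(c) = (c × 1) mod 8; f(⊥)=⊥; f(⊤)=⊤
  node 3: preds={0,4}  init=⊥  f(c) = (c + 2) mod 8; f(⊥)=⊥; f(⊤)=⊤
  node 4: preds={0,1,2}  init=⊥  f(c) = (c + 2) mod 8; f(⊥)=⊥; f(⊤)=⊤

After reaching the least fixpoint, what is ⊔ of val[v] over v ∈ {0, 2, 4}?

Trace (14 dequeues):
  [1] u=0 | in 6 | out 6 | prev ⊥ | push {}
  [2] u=1 | in ⊥ | out 6 | ==
  [3] u=2 | in 6 | out 6 | prev ⊥ | push {0,1}
  [4] u=3 | in 6 | out 0 | prev ⊥ | push {2}
  [5] u=4 | in 6 | out 0 | prev ⊥ | push {3}
  [6] u=0 | in ⊤ | out ⊤ | prev 6 | push {4}
  [7] u=1 | in ⊤ | out ⊤ | prev 6 | push {0}
  [8] u=2 | in ⊤ | out ⊤ | prev 6 | push {1}
  [9] u=3 | in ⊤ | out ⊤ | prev 0 | push {2}
  [10] u=4 | in ⊤ | out ⊤ | prev 0 | push {3}
  [11] u=0 | in ⊤ | out ⊤ | ==
  [12] u=1 | in ⊤ | out ⊤ | ==
  [13] u=2 | in ⊤ | out ⊤ | ==
  [14] u=3 | in ⊤ | out ⊤ | ==

Converged values:
  [0] ⊤
  [1] ⊤
  [2] ⊤
  [3] ⊤
  [4] ⊤

⊤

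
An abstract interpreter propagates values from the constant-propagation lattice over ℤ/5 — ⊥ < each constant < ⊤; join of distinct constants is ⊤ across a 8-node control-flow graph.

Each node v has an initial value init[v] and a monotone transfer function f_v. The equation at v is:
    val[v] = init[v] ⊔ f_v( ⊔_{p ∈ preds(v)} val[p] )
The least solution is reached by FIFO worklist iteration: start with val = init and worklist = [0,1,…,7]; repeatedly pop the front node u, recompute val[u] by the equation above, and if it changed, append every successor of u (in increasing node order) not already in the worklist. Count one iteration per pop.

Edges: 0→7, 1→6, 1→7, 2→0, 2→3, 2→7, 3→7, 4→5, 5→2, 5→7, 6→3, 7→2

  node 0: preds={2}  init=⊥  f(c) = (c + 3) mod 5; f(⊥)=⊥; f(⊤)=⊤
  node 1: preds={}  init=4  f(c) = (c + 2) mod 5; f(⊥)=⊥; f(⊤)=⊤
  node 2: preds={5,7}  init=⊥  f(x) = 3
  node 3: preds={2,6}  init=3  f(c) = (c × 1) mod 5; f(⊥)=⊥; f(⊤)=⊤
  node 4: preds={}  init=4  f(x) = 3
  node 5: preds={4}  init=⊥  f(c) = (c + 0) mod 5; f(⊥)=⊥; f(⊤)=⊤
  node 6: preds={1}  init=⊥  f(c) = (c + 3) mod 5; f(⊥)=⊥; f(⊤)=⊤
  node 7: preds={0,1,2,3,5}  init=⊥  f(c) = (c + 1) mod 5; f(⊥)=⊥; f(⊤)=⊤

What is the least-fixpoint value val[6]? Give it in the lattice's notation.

2

Iteration log — 12 steps:
  step 1. node 0  ⊔preds=⊥  new=⊥  stable
  step 2. node 1  ⊔preds=⊥  new=4  stable
  step 3. node 2  ⊔preds=⊥  new=3  old=⊥  +wl: 0
  step 4. node 3  ⊔preds=3  new=3  stable
  step 5. node 4  ⊔preds=⊥  new=⊤  old=4  +wl: 
  step 6. node 5  ⊔preds=⊤  new=⊤  old=⊥  +wl: 2
  step 7. node 6  ⊔preds=4  new=2  old=⊥  +wl: 3
  step 8. node 7  ⊔preds=⊤  new=⊤  old=⊥  +wl: 
  step 9. node 0  ⊔preds=3  new=1  old=⊥  +wl: 7
  step 10. node 2  ⊔preds=⊤  new=3  stable
  step 11. node 3  ⊔preds=⊤  new=⊤  old=3  +wl: 
  step 12. node 7  ⊔preds=⊤  new=⊤  stable

Least fixpoint reached:
  node 0: 1
  node 1: 4
  node 2: 3
  node 3: ⊤
  node 4: ⊤
  node 5: ⊤
  node 6: 2
  node 7: ⊤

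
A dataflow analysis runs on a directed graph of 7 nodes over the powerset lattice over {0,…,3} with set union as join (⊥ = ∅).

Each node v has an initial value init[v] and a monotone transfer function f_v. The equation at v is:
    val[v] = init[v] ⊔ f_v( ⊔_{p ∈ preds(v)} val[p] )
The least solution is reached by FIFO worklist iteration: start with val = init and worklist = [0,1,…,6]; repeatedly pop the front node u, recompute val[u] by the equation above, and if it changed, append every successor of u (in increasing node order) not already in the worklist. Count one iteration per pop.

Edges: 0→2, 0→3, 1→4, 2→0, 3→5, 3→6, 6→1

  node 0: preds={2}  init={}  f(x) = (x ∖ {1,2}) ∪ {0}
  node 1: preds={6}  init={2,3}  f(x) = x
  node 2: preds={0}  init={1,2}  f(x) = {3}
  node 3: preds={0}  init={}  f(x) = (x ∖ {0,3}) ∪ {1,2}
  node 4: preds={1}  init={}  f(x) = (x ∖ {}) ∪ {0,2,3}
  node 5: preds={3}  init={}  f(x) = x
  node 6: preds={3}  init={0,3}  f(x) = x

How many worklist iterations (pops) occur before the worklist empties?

12

Worklist (12 pops):
  #1 pop 0: in={1,2} → {0} (was {}); enqueue []
  #2 pop 1: in={0,3} → {0,2,3} (was {2,3}); enqueue []
  #3 pop 2: in={0} → {1,2,3} (was {1,2}); enqueue [0]
  #4 pop 3: in={0} → {1,2} (was {}); enqueue []
  #5 pop 4: in={0,2,3} → {0,2,3} (was {}); enqueue []
  #6 pop 5: in={1,2} → {1,2} (was {}); enqueue []
  #7 pop 6: in={1,2} → {0,1,2,3} (was {0,3}); enqueue [1]
  #8 pop 0: in={1,2,3} → {0,3} (was {0}); enqueue [2,3]
  #9 pop 1: in={0,1,2,3} → {0,1,2,3} (was {0,2,3}); enqueue [4]
  #10 pop 2: in={0,3} → {1,2,3} (no change)
  #11 pop 3: in={0,3} → {1,2} (no change)
  #12 pop 4: in={0,1,2,3} → {0,1,2,3} (was {0,2,3}); enqueue []

Fixpoint:
  val[0] = {0,3}
  val[1] = {0,1,2,3}
  val[2] = {1,2,3}
  val[3] = {1,2}
  val[4] = {0,1,2,3}
  val[5] = {1,2}
  val[6] = {0,1,2,3}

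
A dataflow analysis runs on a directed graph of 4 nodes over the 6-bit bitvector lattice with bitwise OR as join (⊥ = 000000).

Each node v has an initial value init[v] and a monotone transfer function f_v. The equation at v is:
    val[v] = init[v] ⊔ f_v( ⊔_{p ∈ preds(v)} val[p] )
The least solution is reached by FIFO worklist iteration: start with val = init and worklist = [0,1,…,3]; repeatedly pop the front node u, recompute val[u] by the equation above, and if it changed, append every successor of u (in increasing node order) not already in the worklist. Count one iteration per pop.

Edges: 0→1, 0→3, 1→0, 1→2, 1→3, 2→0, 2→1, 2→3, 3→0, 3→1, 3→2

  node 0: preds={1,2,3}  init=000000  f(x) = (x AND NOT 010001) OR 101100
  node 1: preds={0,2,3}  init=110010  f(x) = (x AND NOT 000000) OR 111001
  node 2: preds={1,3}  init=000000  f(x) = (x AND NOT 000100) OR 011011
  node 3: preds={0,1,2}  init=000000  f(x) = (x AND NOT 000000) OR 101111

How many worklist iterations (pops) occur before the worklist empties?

Worklist (7 pops):
  #1 pop 0: in=110010 → 101110 (was 000000); enqueue []
  #2 pop 1: in=101110 → 111111 (was 110010); enqueue [0]
  #3 pop 2: in=111111 → 111011 (was 000000); enqueue [1]
  #4 pop 3: in=111111 → 111111 (was 000000); enqueue [2]
  #5 pop 0: in=111111 → 101110 (no change)
  #6 pop 1: in=111111 → 111111 (no change)
  #7 pop 2: in=111111 → 111011 (no change)

Fixpoint:
  val[0] = 101110
  val[1] = 111111
  val[2] = 111011
  val[3] = 111111

7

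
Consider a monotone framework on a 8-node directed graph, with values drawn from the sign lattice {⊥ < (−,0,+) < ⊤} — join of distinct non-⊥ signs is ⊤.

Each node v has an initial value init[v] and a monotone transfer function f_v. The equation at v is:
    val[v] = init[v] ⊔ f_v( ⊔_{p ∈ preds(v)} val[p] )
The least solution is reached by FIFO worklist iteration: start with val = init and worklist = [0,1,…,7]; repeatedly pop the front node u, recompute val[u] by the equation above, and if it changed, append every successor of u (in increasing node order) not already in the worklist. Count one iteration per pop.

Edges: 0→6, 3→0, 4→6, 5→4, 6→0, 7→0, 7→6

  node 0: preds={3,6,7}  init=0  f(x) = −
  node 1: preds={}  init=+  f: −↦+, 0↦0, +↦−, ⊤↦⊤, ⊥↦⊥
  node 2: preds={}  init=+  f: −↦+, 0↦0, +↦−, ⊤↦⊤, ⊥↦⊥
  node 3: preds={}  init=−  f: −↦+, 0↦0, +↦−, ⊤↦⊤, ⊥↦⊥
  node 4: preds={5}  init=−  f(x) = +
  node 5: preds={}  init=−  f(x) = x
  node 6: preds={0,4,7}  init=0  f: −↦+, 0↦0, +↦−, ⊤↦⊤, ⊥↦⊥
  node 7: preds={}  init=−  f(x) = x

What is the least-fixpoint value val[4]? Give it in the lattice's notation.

⊤

Worklist (9 pops):
  #1 pop 0: in=⊤ → ⊤ (was 0); enqueue []
  #2 pop 1: in=⊥ → + (no change)
  #3 pop 2: in=⊥ → + (no change)
  #4 pop 3: in=⊥ → − (no change)
  #5 pop 4: in=− → ⊤ (was −); enqueue []
  #6 pop 5: in=⊥ → − (no change)
  #7 pop 6: in=⊤ → ⊤ (was 0); enqueue [0]
  #8 pop 7: in=⊥ → − (no change)
  #9 pop 0: in=⊤ → ⊤ (no change)

Fixpoint:
  val[0] = ⊤
  val[1] = +
  val[2] = +
  val[3] = −
  val[4] = ⊤
  val[5] = −
  val[6] = ⊤
  val[7] = −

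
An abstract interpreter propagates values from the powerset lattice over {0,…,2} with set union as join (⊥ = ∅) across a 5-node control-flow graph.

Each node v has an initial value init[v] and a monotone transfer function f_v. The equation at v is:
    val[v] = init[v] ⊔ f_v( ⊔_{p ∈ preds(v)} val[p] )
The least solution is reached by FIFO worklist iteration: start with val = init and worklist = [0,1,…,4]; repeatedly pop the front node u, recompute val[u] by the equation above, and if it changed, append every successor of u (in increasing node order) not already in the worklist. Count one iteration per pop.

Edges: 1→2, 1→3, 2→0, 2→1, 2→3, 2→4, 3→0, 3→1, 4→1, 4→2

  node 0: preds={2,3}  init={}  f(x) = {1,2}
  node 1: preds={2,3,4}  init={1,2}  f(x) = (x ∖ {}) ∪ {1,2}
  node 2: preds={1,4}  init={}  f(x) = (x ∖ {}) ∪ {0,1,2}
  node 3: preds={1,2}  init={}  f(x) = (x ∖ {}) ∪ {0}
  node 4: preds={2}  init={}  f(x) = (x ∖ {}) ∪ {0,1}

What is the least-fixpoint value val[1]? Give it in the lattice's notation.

{0,1,2}

Trace (9 dequeues):
  [1] u=0 | in {} | out {1,2} | prev {} | push {}
  [2] u=1 | in {} | out {1,2} | ==
  [3] u=2 | in {1,2} | out {0,1,2} | prev {} | push {0,1}
  [4] u=3 | in {0,1,2} | out {0,1,2} | prev {} | push {}
  [5] u=4 | in {0,1,2} | out {0,1,2} | prev {} | push {2}
  [6] u=0 | in {0,1,2} | out {1,2} | ==
  [7] u=1 | in {0,1,2} | out {0,1,2} | prev {1,2} | push {3}
  [8] u=2 | in {0,1,2} | out {0,1,2} | ==
  [9] u=3 | in {0,1,2} | out {0,1,2} | ==

Converged values:
  [0] {1,2}
  [1] {0,1,2}
  [2] {0,1,2}
  [3] {0,1,2}
  [4] {0,1,2}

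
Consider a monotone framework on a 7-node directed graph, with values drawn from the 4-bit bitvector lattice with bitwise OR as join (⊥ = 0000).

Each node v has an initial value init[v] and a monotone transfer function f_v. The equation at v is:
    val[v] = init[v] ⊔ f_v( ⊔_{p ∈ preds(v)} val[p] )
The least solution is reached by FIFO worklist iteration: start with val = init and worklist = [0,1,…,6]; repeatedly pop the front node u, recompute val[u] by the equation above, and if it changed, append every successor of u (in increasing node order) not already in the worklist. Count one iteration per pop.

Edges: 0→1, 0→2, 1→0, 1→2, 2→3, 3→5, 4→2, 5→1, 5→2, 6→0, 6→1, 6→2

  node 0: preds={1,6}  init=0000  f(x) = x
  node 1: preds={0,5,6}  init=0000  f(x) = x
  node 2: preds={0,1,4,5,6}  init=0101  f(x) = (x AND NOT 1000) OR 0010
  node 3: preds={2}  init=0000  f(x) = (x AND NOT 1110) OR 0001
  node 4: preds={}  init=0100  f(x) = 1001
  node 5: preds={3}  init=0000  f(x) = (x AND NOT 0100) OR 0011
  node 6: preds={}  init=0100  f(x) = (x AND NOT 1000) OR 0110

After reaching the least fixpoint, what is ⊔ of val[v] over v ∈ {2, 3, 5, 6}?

0111

Trace (13 dequeues):
  [1] u=0 | in 0100 | out 0100 | prev 0000 | push {}
  [2] u=1 | in 0100 | out 0100 | prev 0000 | push {0}
  [3] u=2 | in 0100 | out 0111 | prev 0101 | push {}
  [4] u=3 | in 0111 | out 0001 | prev 0000 | push {}
  [5] u=4 | in 0000 | out 1101 | prev 0100 | push {2}
  [6] u=5 | in 0001 | out 0011 | prev 0000 | push {1}
  [7] u=6 | in 0000 | out 0110 | prev 0100 | push {}
  [8] u=0 | in 0110 | out 0110 | prev 0100 | push {}
  [9] u=2 | in 1111 | out 0111 | ==
  [10] u=1 | in 0111 | out 0111 | prev 0100 | push {0,2}
  [11] u=0 | in 0111 | out 0111 | prev 0110 | push {1}
  [12] u=2 | in 1111 | out 0111 | ==
  [13] u=1 | in 0111 | out 0111 | ==

Converged values:
  [0] 0111
  [1] 0111
  [2] 0111
  [3] 0001
  [4] 1101
  [5] 0011
  [6] 0110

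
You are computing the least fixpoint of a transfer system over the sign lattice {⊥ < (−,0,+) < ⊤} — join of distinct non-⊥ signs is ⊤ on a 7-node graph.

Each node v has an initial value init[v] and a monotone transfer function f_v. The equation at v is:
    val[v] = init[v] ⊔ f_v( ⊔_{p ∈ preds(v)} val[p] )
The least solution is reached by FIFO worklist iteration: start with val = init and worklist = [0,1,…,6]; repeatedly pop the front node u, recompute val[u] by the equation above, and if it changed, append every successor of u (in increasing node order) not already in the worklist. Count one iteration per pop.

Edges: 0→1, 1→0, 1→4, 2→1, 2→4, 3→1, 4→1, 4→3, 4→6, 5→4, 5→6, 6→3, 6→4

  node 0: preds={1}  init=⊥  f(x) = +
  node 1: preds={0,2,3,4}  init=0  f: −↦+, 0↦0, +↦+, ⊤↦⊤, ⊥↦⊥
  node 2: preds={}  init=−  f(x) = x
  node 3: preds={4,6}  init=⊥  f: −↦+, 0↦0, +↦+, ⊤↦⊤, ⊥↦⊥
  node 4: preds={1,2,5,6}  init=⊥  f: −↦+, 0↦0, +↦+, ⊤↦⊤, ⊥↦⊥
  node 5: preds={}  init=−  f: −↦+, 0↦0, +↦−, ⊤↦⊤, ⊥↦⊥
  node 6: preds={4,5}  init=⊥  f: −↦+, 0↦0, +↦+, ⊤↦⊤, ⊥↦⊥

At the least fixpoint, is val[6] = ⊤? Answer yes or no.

yes

Iteration log — 12 steps:
  step 1. node 0  ⊔preds=0  new=+  old=⊥  +wl: 
  step 2. node 1  ⊔preds=⊤  new=⊤  old=0  +wl: 0
  step 3. node 2  ⊔preds=⊥  new=−  stable
  step 4. node 3  ⊔preds=⊥  new=⊥  stable
  step 5. node 4  ⊔preds=⊤  new=⊤  old=⊥  +wl: 1,3
  step 6. node 5  ⊔preds=⊥  new=−  stable
  step 7. node 6  ⊔preds=⊤  new=⊤  old=⊥  +wl: 4
  step 8. node 0  ⊔preds=⊤  new=+  stable
  step 9. node 1  ⊔preds=⊤  new=⊤  stable
  step 10. node 3  ⊔preds=⊤  new=⊤  old=⊥  +wl: 1
  step 11. node 4  ⊔preds=⊤  new=⊤  stable
  step 12. node 1  ⊔preds=⊤  new=⊤  stable

Least fixpoint reached:
  node 0: +
  node 1: ⊤
  node 2: −
  node 3: ⊤
  node 4: ⊤
  node 5: −
  node 6: ⊤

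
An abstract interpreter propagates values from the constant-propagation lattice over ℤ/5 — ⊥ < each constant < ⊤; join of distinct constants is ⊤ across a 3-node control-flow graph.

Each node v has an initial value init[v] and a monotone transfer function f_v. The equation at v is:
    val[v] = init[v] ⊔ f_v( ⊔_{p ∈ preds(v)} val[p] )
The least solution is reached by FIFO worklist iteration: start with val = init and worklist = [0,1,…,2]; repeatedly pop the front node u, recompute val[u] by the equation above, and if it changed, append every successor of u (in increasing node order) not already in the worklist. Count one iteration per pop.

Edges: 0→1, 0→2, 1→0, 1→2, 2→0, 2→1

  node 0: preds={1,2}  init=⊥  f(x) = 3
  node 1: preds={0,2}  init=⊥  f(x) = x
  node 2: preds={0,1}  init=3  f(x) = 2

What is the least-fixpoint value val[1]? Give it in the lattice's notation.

⊤

Trace (7 dequeues):
  [1] u=0 | in 3 | out 3 | prev ⊥ | push {}
  [2] u=1 | in 3 | out 3 | prev ⊥ | push {0}
  [3] u=2 | in 3 | out ⊤ | prev 3 | push {1}
  [4] u=0 | in ⊤ | out 3 | ==
  [5] u=1 | in ⊤ | out ⊤ | prev 3 | push {0,2}
  [6] u=0 | in ⊤ | out 3 | ==
  [7] u=2 | in ⊤ | out ⊤ | ==

Converged values:
  [0] 3
  [1] ⊤
  [2] ⊤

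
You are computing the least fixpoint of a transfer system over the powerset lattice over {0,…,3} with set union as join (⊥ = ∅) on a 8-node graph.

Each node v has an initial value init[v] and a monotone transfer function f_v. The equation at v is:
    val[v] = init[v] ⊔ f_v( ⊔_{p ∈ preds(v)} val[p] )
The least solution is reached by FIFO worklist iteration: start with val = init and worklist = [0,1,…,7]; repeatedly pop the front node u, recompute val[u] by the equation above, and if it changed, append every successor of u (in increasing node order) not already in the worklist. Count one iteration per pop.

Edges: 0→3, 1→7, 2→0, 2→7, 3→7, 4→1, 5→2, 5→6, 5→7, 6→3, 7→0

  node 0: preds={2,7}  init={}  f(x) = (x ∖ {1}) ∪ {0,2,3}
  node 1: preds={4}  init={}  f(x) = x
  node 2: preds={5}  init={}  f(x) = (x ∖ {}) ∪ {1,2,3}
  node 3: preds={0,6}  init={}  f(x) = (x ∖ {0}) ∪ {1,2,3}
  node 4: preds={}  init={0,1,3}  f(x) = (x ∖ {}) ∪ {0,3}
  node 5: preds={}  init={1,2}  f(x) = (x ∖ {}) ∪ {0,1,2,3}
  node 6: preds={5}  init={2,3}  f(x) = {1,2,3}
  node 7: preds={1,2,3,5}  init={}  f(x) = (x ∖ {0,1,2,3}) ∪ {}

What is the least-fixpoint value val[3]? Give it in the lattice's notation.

{1,2,3}

Worklist (13 pops):
  #1 pop 0: in={} → {0,2,3} (was {}); enqueue []
  #2 pop 1: in={0,1,3} → {0,1,3} (was {}); enqueue []
  #3 pop 2: in={1,2} → {1,2,3} (was {}); enqueue [0]
  #4 pop 3: in={0,2,3} → {1,2,3} (was {}); enqueue []
  #5 pop 4: in={} → {0,1,3} (no change)
  #6 pop 5: in={} → {0,1,2,3} (was {1,2}); enqueue [2]
  #7 pop 6: in={0,1,2,3} → {1,2,3} (was {2,3}); enqueue [3]
  #8 pop 7: in={0,1,2,3} → {} (no change)
  #9 pop 0: in={1,2,3} → {0,2,3} (no change)
  #10 pop 2: in={0,1,2,3} → {0,1,2,3} (was {1,2,3}); enqueue [0,7]
  #11 pop 3: in={0,1,2,3} → {1,2,3} (no change)
  #12 pop 0: in={0,1,2,3} → {0,2,3} (no change)
  #13 pop 7: in={0,1,2,3} → {} (no change)

Fixpoint:
  val[0] = {0,2,3}
  val[1] = {0,1,3}
  val[2] = {0,1,2,3}
  val[3] = {1,2,3}
  val[4] = {0,1,3}
  val[5] = {0,1,2,3}
  val[6] = {1,2,3}
  val[7] = {}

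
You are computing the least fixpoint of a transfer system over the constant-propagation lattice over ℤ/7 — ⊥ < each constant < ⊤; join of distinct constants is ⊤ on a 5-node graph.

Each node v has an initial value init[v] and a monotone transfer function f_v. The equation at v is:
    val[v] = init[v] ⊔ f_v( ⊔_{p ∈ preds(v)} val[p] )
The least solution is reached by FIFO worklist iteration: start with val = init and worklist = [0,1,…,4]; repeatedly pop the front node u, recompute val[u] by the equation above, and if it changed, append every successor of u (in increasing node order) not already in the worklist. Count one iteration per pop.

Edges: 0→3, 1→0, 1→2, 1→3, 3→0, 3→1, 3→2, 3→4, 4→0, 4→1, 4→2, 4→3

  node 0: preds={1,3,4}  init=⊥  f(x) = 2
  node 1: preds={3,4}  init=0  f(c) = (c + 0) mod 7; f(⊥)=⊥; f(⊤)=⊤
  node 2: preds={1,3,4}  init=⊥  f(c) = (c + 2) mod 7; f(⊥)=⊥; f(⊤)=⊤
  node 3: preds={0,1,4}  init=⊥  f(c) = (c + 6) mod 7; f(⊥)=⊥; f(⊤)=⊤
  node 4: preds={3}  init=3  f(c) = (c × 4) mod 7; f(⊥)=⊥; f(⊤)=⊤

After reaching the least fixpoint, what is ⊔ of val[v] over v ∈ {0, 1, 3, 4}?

⊤

Iteration log — 9 steps:
  step 1. node 0  ⊔preds=⊤  new=2  old=⊥  +wl: 
  step 2. node 1  ⊔preds=3  new=⊤  old=0  +wl: 0
  step 3. node 2  ⊔preds=⊤  new=⊤  old=⊥  +wl: 
  step 4. node 3  ⊔preds=⊤  new=⊤  old=⊥  +wl: 1,2
  step 5. node 4  ⊔preds=⊤  new=⊤  old=3  +wl: 3
  step 6. node 0  ⊔preds=⊤  new=2  stable
  step 7. node 1  ⊔preds=⊤  new=⊤  stable
  step 8. node 2  ⊔preds=⊤  new=⊤  stable
  step 9. node 3  ⊔preds=⊤  new=⊤  stable

Least fixpoint reached:
  node 0: 2
  node 1: ⊤
  node 2: ⊤
  node 3: ⊤
  node 4: ⊤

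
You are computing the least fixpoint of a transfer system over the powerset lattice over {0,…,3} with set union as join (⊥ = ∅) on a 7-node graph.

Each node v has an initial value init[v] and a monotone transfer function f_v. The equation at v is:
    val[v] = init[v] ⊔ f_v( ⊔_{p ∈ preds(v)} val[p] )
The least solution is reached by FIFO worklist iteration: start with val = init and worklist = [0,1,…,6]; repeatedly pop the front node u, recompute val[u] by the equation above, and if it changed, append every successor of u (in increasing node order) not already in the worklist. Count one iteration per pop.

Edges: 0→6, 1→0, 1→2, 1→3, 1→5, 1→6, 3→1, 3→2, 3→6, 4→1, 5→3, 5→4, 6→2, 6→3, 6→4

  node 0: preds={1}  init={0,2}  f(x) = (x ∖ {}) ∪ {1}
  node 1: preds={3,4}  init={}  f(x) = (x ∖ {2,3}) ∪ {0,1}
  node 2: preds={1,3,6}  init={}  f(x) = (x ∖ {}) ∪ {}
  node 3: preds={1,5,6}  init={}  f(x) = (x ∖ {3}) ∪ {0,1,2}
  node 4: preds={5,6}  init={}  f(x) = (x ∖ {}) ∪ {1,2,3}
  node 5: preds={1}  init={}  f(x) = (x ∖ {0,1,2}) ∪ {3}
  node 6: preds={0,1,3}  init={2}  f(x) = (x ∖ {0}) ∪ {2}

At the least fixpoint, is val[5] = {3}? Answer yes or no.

Trace (12 dequeues):
  [1] u=0 | in {} | out {0,1,2} | prev {0,2} | push {}
  [2] u=1 | in {} | out {0,1} | prev {} | push {0}
  [3] u=2 | in {0,1,2} | out {0,1,2} | prev {} | push {}
  [4] u=3 | in {0,1,2} | out {0,1,2} | prev {} | push {1,2}
  [5] u=4 | in {2} | out {1,2,3} | prev {} | push {}
  [6] u=5 | in {0,1} | out {3} | prev {} | push {3,4}
  [7] u=6 | in {0,1,2} | out {1,2} | prev {2} | push {}
  [8] u=0 | in {0,1} | out {0,1,2} | ==
  [9] u=1 | in {0,1,2,3} | out {0,1} | ==
  [10] u=2 | in {0,1,2} | out {0,1,2} | ==
  [11] u=3 | in {0,1,2,3} | out {0,1,2} | ==
  [12] u=4 | in {1,2,3} | out {1,2,3} | ==

Converged values:
  [0] {0,1,2}
  [1] {0,1}
  [2] {0,1,2}
  [3] {0,1,2}
  [4] {1,2,3}
  [5] {3}
  [6] {1,2}

yes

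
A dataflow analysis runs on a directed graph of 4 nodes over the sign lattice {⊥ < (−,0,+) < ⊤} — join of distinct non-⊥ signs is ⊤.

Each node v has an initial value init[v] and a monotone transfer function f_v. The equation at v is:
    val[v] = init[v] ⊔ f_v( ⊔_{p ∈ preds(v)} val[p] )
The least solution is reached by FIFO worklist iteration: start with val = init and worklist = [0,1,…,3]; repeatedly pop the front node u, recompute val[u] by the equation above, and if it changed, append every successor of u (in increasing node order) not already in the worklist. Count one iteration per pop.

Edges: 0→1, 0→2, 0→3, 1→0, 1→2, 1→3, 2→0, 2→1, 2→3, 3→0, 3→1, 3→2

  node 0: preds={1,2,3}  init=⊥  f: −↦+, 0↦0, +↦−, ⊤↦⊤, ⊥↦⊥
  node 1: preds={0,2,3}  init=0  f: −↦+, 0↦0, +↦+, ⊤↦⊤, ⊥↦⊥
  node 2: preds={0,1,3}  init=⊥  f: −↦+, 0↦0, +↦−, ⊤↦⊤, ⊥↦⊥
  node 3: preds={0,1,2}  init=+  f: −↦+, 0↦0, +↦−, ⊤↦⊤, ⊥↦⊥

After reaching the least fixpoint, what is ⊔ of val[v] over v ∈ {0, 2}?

Iteration log — 7 steps:
  step 1. node 0  ⊔preds=⊤  new=⊤  old=⊥  +wl: 
  step 2. node 1  ⊔preds=⊤  new=⊤  old=0  +wl: 0
  step 3. node 2  ⊔preds=⊤  new=⊤  old=⊥  +wl: 1
  step 4. node 3  ⊔preds=⊤  new=⊤  old=+  +wl: 2
  step 5. node 0  ⊔preds=⊤  new=⊤  stable
  step 6. node 1  ⊔preds=⊤  new=⊤  stable
  step 7. node 2  ⊔preds=⊤  new=⊤  stable

Least fixpoint reached:
  node 0: ⊤
  node 1: ⊤
  node 2: ⊤
  node 3: ⊤

⊤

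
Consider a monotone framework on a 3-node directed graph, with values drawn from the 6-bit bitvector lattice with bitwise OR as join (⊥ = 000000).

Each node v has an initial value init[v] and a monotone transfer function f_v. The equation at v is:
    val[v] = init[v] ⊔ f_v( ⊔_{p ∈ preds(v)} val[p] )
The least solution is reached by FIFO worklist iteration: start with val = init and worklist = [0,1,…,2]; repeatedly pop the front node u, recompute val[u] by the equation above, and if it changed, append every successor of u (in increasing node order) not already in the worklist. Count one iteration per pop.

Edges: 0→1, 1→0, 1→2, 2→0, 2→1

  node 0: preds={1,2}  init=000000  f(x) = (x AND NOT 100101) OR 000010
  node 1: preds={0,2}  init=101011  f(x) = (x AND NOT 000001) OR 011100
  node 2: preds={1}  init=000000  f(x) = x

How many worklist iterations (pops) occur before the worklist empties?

Worklist (5 pops):
  #1 pop 0: in=101011 → 001010 (was 000000); enqueue []
  #2 pop 1: in=001010 → 111111 (was 101011); enqueue [0]
  #3 pop 2: in=111111 → 111111 (was 000000); enqueue [1]
  #4 pop 0: in=111111 → 011010 (was 001010); enqueue []
  #5 pop 1: in=111111 → 111111 (no change)

Fixpoint:
  val[0] = 011010
  val[1] = 111111
  val[2] = 111111

5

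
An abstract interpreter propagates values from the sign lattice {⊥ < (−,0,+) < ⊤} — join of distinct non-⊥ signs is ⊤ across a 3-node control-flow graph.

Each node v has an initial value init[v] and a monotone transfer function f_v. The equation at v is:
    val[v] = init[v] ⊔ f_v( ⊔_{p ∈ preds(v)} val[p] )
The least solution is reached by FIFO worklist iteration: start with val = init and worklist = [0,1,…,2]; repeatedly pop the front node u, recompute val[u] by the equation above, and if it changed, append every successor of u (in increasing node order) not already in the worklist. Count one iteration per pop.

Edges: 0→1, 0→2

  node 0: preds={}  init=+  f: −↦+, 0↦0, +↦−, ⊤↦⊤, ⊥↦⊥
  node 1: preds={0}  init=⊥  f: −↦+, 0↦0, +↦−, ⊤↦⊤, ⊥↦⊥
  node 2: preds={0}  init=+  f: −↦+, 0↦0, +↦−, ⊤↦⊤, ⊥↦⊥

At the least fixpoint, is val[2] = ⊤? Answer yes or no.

Iteration log — 3 steps:
  step 1. node 0  ⊔preds=⊥  new=+  stable
  step 2. node 1  ⊔preds=+  new=−  old=⊥  +wl: 
  step 3. node 2  ⊔preds=+  new=⊤  old=+  +wl: 

Least fixpoint reached:
  node 0: +
  node 1: −
  node 2: ⊤

yes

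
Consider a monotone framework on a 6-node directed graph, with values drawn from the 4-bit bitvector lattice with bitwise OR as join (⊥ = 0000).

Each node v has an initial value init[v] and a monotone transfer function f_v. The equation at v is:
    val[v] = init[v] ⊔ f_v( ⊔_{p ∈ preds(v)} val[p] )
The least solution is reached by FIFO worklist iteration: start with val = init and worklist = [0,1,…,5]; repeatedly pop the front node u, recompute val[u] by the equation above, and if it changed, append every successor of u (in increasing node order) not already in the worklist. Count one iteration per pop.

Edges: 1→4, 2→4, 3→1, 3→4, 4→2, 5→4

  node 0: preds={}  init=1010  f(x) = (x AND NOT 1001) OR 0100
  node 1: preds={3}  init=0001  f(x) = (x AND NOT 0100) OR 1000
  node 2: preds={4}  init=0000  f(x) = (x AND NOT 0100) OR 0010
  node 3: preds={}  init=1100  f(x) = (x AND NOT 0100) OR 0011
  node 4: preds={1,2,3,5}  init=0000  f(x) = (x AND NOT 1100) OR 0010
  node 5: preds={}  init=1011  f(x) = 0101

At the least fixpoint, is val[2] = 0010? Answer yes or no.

Trace (9 dequeues):
  [1] u=0 | in 0000 | out 1110 | prev 1010 | push {}
  [2] u=1 | in 1100 | out 1001 | prev 0001 | push {}
  [3] u=2 | in 0000 | out 0010 | prev 0000 | push {}
  [4] u=3 | in 0000 | out 1111 | prev 1100 | push {1}
  [5] u=4 | in 1111 | out 0011 | prev 0000 | push {2}
  [6] u=5 | in 0000 | out 1111 | prev 1011 | push {4}
  [7] u=1 | in 1111 | out 1011 | prev 1001 | push {}
  [8] u=2 | in 0011 | out 0011 | prev 0010 | push {}
  [9] u=4 | in 1111 | out 0011 | ==

Converged values:
  [0] 1110
  [1] 1011
  [2] 0011
  [3] 1111
  [4] 0011
  [5] 1111

no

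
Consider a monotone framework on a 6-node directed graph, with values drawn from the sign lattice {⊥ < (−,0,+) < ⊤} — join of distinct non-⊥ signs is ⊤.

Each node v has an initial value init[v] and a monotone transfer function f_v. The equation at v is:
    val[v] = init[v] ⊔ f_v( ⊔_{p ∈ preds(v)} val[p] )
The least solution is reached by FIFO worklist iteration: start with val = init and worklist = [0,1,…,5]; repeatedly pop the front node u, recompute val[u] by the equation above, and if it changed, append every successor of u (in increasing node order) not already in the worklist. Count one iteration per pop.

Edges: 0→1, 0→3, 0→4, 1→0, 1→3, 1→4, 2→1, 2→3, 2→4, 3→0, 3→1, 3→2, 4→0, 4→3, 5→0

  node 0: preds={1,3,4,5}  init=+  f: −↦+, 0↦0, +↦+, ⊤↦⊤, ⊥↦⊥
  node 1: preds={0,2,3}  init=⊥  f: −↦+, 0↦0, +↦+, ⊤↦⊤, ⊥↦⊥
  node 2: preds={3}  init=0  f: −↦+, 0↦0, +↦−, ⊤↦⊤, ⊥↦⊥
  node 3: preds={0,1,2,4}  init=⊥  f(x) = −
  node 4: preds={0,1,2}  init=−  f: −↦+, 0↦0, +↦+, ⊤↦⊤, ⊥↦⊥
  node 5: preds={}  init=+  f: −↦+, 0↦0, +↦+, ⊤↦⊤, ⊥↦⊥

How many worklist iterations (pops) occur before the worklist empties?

Worklist (12 pops):
  #1 pop 0: in=⊤ → ⊤ (was +); enqueue []
  #2 pop 1: in=⊤ → ⊤ (was ⊥); enqueue [0]
  #3 pop 2: in=⊥ → 0 (no change)
  #4 pop 3: in=⊤ → − (was ⊥); enqueue [1,2]
  #5 pop 4: in=⊤ → ⊤ (was −); enqueue [3]
  #6 pop 5: in=⊥ → + (no change)
  #7 pop 0: in=⊤ → ⊤ (no change)
  #8 pop 1: in=⊤ → ⊤ (no change)
  #9 pop 2: in=− → ⊤ (was 0); enqueue [1,4]
  #10 pop 3: in=⊤ → − (no change)
  #11 pop 1: in=⊤ → ⊤ (no change)
  #12 pop 4: in=⊤ → ⊤ (no change)

Fixpoint:
  val[0] = ⊤
  val[1] = ⊤
  val[2] = ⊤
  val[3] = −
  val[4] = ⊤
  val[5] = +

12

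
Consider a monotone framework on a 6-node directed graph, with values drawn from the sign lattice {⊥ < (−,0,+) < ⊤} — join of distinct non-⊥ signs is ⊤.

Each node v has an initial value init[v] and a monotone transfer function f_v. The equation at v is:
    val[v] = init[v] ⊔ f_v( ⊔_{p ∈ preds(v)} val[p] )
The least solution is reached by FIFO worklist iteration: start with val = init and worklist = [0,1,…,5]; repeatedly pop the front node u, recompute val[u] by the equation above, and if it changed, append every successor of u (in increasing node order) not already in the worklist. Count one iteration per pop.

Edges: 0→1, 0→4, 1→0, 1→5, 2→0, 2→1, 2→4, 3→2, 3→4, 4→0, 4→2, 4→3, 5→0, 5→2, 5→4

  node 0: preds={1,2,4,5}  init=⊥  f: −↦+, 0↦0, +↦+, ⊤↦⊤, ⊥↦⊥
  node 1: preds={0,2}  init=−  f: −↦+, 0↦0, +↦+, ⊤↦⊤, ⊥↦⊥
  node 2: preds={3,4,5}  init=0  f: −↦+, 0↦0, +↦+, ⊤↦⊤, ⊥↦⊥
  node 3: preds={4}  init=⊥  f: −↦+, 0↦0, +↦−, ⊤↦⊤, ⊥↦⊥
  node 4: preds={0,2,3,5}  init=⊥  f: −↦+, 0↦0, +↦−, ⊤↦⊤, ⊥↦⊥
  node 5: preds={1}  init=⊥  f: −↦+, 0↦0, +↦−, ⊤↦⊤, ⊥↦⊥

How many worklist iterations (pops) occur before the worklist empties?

Worklist (13 pops):
  #1 pop 0: in=⊤ → ⊤ (was ⊥); enqueue []
  #2 pop 1: in=⊤ → ⊤ (was −); enqueue [0]
  #3 pop 2: in=⊥ → 0 (no change)
  #4 pop 3: in=⊥ → ⊥ (no change)
  #5 pop 4: in=⊤ → ⊤ (was ⊥); enqueue [2,3]
  #6 pop 5: in=⊤ → ⊤ (was ⊥); enqueue [4]
  #7 pop 0: in=⊤ → ⊤ (no change)
  #8 pop 2: in=⊤ → ⊤ (was 0); enqueue [0,1]
  #9 pop 3: in=⊤ → ⊤ (was ⊥); enqueue [2]
  #10 pop 4: in=⊤ → ⊤ (no change)
  #11 pop 0: in=⊤ → ⊤ (no change)
  #12 pop 1: in=⊤ → ⊤ (no change)
  #13 pop 2: in=⊤ → ⊤ (no change)

Fixpoint:
  val[0] = ⊤
  val[1] = ⊤
  val[2] = ⊤
  val[3] = ⊤
  val[4] = ⊤
  val[5] = ⊤

13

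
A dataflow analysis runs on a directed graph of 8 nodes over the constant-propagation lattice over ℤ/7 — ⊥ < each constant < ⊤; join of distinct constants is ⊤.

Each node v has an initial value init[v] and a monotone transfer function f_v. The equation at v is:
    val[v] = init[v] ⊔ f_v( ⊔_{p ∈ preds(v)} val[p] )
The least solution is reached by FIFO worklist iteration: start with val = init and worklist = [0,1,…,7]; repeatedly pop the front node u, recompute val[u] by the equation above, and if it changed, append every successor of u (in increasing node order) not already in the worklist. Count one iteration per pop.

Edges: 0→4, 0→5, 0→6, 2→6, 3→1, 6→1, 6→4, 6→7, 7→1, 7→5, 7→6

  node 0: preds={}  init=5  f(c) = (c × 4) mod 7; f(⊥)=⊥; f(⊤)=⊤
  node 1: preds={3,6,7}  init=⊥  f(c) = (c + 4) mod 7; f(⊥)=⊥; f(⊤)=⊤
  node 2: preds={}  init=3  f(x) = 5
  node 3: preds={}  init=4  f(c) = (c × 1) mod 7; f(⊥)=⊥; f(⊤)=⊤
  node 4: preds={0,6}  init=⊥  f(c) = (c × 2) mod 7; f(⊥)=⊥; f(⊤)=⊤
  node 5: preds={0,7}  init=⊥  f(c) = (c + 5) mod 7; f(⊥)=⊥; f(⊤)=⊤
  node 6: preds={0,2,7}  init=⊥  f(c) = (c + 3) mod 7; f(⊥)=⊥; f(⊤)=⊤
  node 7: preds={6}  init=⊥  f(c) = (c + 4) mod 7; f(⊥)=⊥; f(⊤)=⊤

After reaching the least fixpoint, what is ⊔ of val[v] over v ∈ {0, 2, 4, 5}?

Trace (12 dequeues):
  [1] u=0 | in ⊥ | out 5 | ==
  [2] u=1 | in 4 | out 1 | prev ⊥ | push {}
  [3] u=2 | in ⊥ | out ⊤ | prev 3 | push {}
  [4] u=3 | in ⊥ | out 4 | ==
  [5] u=4 | in 5 | out 3 | prev ⊥ | push {}
  [6] u=5 | in 5 | out 3 | prev ⊥ | push {}
  [7] u=6 | in ⊤ | out ⊤ | prev ⊥ | push {1,4}
  [8] u=7 | in ⊤ | out ⊤ | prev ⊥ | push {5,6}
  [9] u=1 | in ⊤ | out ⊤ | prev 1 | push {}
  [10] u=4 | in ⊤ | out ⊤ | prev 3 | push {}
  [11] u=5 | in ⊤ | out ⊤ | prev 3 | push {}
  [12] u=6 | in ⊤ | out ⊤ | ==

Converged values:
  [0] 5
  [1] ⊤
  [2] ⊤
  [3] 4
  [4] ⊤
  [5] ⊤
  [6] ⊤
  [7] ⊤

⊤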